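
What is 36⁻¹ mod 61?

61 = 1·36 + 25
36 = 1·25 + 11
25 = 2·11 + 3
11 = 3·3 + 2
3 = 1·2 + 1
2 = 2·1 + 0
Back-substituting gives 36·39 ≡ 1 (mod 61).

39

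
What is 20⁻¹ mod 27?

20·23 = 460 = 17·27 + 1, so 20⁻¹ ≡ 23 (mod 27).

23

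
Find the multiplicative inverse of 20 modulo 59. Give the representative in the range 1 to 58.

20·3 = 60 = 1·59 + 1, so 20⁻¹ ≡ 3 (mod 59).

3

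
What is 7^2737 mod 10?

Powers of 7 mod 10 repeat with period 4: 7, 9, 3, 1.
2737 leaves remainder 1 on division by 4, so 7^2737 ends in 7.

7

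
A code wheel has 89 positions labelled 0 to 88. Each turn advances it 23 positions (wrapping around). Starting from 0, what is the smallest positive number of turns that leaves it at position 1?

89 = 3·23 + 20
23 = 1·20 + 3
20 = 6·3 + 2
3 = 1·2 + 1
2 = 2·1 + 0
Back-substituting gives 23·31 ≡ 1 (mod 89).

31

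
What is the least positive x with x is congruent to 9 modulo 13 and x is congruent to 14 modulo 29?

Since 29·9 ≡ 1 (mod 13), take x = 14 + 29·((9−14)·9 mod 13) = 14 + 29·7 = 217.
Check: 217 mod 13 = 9, 217 mod 29 = 14.

217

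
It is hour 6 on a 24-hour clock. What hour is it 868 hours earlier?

2

Dividing 868 by 24 gives quotient 36 and remainder 4.
(6 − 4) mod 24 = 2.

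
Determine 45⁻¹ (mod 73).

13

45·13 = 585 = 8·73 + 1, so 45⁻¹ ≡ 13 (mod 73).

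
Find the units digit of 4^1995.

4

Last digits of 4^n: 4, 6 (period 2).
1995 leaves remainder 1 on division by 2, so 4^1995 ends in 4.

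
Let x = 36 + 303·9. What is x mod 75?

303·9 = 2727.
Dividing 2727 by 75 gives quotient 36 and remainder 27.
(36 + 27) mod 75 = 63.

63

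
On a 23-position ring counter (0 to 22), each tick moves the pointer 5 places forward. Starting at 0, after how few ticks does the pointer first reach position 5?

1

5⁻¹ ≡ 14 (mod 23) because 5·14 = 70 = 3·23 + 1.
Multiplying both sides by 14: x ≡ 14·5 = 70 ≡ 1 (mod 23).
Check: 5·1 = 5 = 0·23 + 5.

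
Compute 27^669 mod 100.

Square-and-reduce mod 100: 27^1≡27, 27^2≡29, 27^4≡41, 27^8≡81, 27^16≡61, 27^32≡21, 27^64≡41, 27^128≡81, 27^256≡61, 27^512≡21.
Since 669 = 1 + 4 + 8 + 16 + 128 + 512 in binary, 27^669 ≡ 27·41·81·61·81·21 ≡ 87 (mod 100).

87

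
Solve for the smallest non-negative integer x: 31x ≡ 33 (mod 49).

31⁻¹ ≡ 19 (mod 49) because 31·19 = 589 = 12·49 + 1.
Multiplying both sides by 19: x ≡ 19·33 = 627 ≡ 39 (mod 49).
Check: 31·39 = 1209 = 24·49 + 33.

39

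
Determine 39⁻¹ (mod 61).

36

61 = 1·39 + 22
39 = 1·22 + 17
22 = 1·17 + 5
17 = 3·5 + 2
5 = 2·2 + 1
2 = 2·1 + 0
Back-substituting gives 39·36 ≡ 1 (mod 61).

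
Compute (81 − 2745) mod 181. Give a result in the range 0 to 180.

Dividing 2745 by 181 gives quotient 15 and remainder 30.
(81 − 30) mod 181 = 51.

51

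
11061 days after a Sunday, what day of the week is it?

Monday

11061 = 1580·7 + 1, so 11061 mod 7 = 1.
Sunday + 1 day → Monday.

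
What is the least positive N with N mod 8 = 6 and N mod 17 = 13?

Since 17·1 ≡ 1 (mod 8), take x = 13 + 17·((6−13)·1 mod 8) = 13 + 17·1 = 30.
Check: 30 mod 8 = 6, 30 mod 17 = 13.

30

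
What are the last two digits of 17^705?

57

Square-and-reduce mod 100: 17^1≡17, 17^2≡89, 17^4≡21, 17^8≡41, 17^16≡81, 17^32≡61, 17^64≡21, 17^128≡41, 17^256≡81, 17^512≡61.
705 = 1 + 64 + 128 + 512, so 17^705 ≡ 17·21·41·61 ≡ 57 (mod 100).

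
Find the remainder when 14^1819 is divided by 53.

19

By repeated squaring mod 53: 14^1≡14, 14^2≡37, 14^4≡44, 14^8≡28, 14^16≡42, 14^32≡15, 14^64≡13, 14^128≡10, 14^256≡47, 14^512≡36, 14^1024≡24.
Since 1819 = 1 + 2 + 8 + 16 + 256 + 512 + 1024 in binary, 14^1819 ≡ 14·37·28·42·47·36·24 ≡ 19 (mod 53).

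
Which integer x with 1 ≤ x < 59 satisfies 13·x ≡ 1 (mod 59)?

13·50 = 650 = 11·59 + 1, so 13⁻¹ ≡ 50 (mod 59).

50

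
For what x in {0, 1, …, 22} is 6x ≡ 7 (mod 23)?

5

The inverse of 6 mod 23 is 4 (since 6·4 = 24 ≡ 1).
So x ≡ 4·7 = 28 ≡ 5 (mod 23).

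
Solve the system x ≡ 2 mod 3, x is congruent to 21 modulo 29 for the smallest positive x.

x ≡ 2 (mod 3) gives x ∈ {2, 5, 8, 11, 14, 17, 20, 23, …}.
The first of these with x mod 29 = 21 is 50.

50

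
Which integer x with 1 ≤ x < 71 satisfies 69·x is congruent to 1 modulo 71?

71 = 1·69 + 2
69 = 34·2 + 1
2 = 2·1 + 0
Back-substituting gives 69·35 ≡ 1 (mod 71).

35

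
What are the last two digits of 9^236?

Successive squares of 9 mod 100: 9^1≡9, 9^2≡81, 9^4≡61, 9^8≡21, 9^16≡41, 9^32≡81, 9^64≡61, 9^128≡21.
Since 236 = 4 + 8 + 32 + 64 + 128 in binary, 9^236 ≡ 61·21·81·61·21 ≡ 41 (mod 100).

41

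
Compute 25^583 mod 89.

88

By repeated squaring mod 89: 25^1≡25, 25^2≡2, 25^4≡4, 25^8≡16, 25^16≡78, 25^32≡32, 25^64≡45, 25^128≡67, 25^256≡39, 25^512≡8.
583 = 1 + 2 + 4 + 64 + 512, so 25^583 ≡ 25·2·4·45·8 ≡ 88 (mod 89).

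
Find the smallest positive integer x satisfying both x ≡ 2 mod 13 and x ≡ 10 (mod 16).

Since 16·9 ≡ 1 (mod 13), take x = 10 + 16·((2−10)·9 mod 13) = 10 + 16·6 = 106.
Check: 106 mod 13 = 2, 106 mod 16 = 10.

106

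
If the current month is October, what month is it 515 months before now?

November

515 = 42·12 + 11, so 515 mod 12 = 11.
October − 11 months → November.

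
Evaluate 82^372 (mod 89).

57

By repeated squaring mod 89: 82^1≡82, 82^2≡49, 82^4≡87, 82^8≡4, 82^16≡16, 82^32≡78, 82^64≡32, 82^128≡45, 82^256≡67.
Since 372 = 4 + 16 + 32 + 64 + 256 in binary, 82^372 ≡ 87·16·78·32·67 ≡ 57 (mod 89).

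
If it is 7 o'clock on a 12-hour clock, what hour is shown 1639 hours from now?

2

Dividing 1639 by 12 gives quotient 136 and remainder 7.
7 + 7 → 2 on a 12-hour dial.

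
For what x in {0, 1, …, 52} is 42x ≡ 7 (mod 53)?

42⁻¹ ≡ 24 (mod 53) because 42·24 = 1008 = 19·53 + 1.
Multiplying both sides by 24: x ≡ 24·7 = 168 ≡ 9 (mod 53).

9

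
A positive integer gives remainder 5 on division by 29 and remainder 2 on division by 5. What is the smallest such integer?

Since 5·6 ≡ 1 (mod 29), take x = 2 + 5·((5−2)·6 mod 29) = 2 + 5·18 = 92.
Check: 92 mod 29 = 5, 92 mod 5 = 2.

92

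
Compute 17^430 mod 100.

Successive squares of 17 mod 100: 17^1≡17, 17^2≡89, 17^4≡21, 17^8≡41, 17^16≡81, 17^32≡61, 17^64≡21, 17^128≡41, 17^256≡81.
Since 430 = 2 + 4 + 8 + 32 + 128 + 256 in binary, 17^430 ≡ 89·21·41·61·41·81 ≡ 49 (mod 100).

49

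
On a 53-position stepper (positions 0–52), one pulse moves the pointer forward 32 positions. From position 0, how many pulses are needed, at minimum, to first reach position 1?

32·5 = 160 = 3·53 + 1, so 32⁻¹ ≡ 5 (mod 53).

5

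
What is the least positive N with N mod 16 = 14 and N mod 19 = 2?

x ≡ 14 (mod 16) gives x ∈ {14, 30, 46, 62, 78}.
The first of these with x mod 19 = 2 is 78.

78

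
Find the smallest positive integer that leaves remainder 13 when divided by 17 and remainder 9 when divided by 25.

234

Since 25·15 ≡ 1 (mod 17), take x = 9 + 25·((13−9)·15 mod 17) = 9 + 25·9 = 234.
Check: 234 mod 17 = 13, 234 mod 25 = 9.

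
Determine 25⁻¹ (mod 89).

89 = 3·25 + 14
25 = 1·14 + 11
14 = 1·11 + 3
11 = 3·3 + 2
3 = 1·2 + 1
2 = 2·1 + 0
Back-substituting gives 25·57 ≡ 1 (mod 89).

57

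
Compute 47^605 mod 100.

7

Successive squares of 47 mod 100: 47^1≡47, 47^2≡9, 47^4≡81, 47^8≡61, 47^16≡21, 47^32≡41, 47^64≡81, 47^128≡61, 47^256≡21, 47^512≡41.
605 = 1 + 4 + 8 + 16 + 64 + 512, so 47^605 ≡ 47·81·61·21·81·41 ≡ 7 (mod 100).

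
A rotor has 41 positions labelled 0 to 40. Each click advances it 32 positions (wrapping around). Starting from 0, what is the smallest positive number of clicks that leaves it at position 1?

41 = 1·32 + 9
32 = 3·9 + 5
9 = 1·5 + 4
5 = 1·4 + 1
4 = 4·1 + 0
Back-substituting gives 32·9 ≡ 1 (mod 41).

9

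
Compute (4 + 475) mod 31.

14

Dividing 475 by 31 gives quotient 15 and remainder 10.
(4 + 10) mod 31 = 14.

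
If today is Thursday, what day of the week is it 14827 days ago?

Wednesday

14827 mod 7 = 1 (since 2118·7 = 14826).
Thursday − 1 day → Wednesday.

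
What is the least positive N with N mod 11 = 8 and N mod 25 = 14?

239

x ≡ 8 (mod 11) gives x ∈ {8, 19, 30, 41, 52, 63, 74, 85, …}.
The first of these with x mod 25 = 14 is 239.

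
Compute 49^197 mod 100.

49

Successive squares of 49 mod 100: 49^1≡49, 49^2≡1, 49^4≡1, 49^8≡1, 49^16≡1, 49^32≡1, 49^64≡1, 49^128≡1.
Since 197 = 1 + 4 + 64 + 128 in binary, 49^197 ≡ 49·1·1·1 ≡ 49 (mod 100).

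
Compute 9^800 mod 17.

1

Successive squares of 9 mod 17: 9^1≡9, 9^2≡13, 9^4≡16, 9^8≡1, 9^16≡1, 9^32≡1, 9^64≡1, 9^128≡1, 9^256≡1, 9^512≡1.
Since 800 = 32 + 256 + 512 in binary, 9^800 ≡ 1·1·1 ≡ 1 (mod 17).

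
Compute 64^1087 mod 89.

Square-and-reduce mod 89: 64^1≡64, 64^2≡2, 64^4≡4, 64^8≡16, 64^16≡78, 64^32≡32, 64^64≡45, 64^128≡67, 64^256≡39, 64^512≡8, 64^1024≡64.
1087 = 1 + 2 + 4 + 8 + 16 + 32 + 1024, so 64^1087 ≡ 64·2·4·16·78·32·64 ≡ 45 (mod 89).

45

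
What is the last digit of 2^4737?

Last digits of 2^n: 2, 4, 8, 6 (period 4).
4737 leaves remainder 1 on division by 4, so 2^4737 ends in 2.

2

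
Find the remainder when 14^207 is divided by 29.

Successive squares of 14 mod 29: 14^1≡14, 14^2≡22, 14^4≡20, 14^8≡23, 14^16≡7, 14^32≡20, 14^64≡23, 14^128≡7.
Since 207 = 1 + 2 + 4 + 8 + 64 + 128 in binary, 14^207 ≡ 14·22·20·23·23·7 ≡ 8 (mod 29).

8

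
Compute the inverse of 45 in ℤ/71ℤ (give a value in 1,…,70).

30

45·30 = 1350 = 19·71 + 1, so 45⁻¹ ≡ 30 (mod 71).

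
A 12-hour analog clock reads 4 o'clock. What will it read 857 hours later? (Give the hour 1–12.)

9

857 − 71·12 = 5, so 857 ≡ 5 (mod 12).
4 + 5 → 9 on a 12-hour dial.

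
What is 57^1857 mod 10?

Last digits of 7^n: 7, 9, 3, 1 (period 4).
1857 leaves remainder 1 on division by 4, so 57^1857 ends in 7.

7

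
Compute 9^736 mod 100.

By repeated squaring mod 100: 9^1≡9, 9^2≡81, 9^4≡61, 9^8≡21, 9^16≡41, 9^32≡81, 9^64≡61, 9^128≡21, 9^256≡41, 9^512≡81.
736 = 32 + 64 + 128 + 512, so 9^736 ≡ 81·61·21·81 ≡ 41 (mod 100).

41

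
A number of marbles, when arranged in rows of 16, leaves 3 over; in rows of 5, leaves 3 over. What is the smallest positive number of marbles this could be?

3

x ≡ 3 (mod 5) gives x ∈ {3}.
The first of these with x mod 16 = 3 is 3.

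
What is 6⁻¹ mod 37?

37 = 6·6 + 1
6 = 6·1 + 0
Back-substituting gives 6·31 ≡ 1 (mod 37).

31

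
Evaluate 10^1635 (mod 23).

14

Successive squares of 10 mod 23: 10^1≡10, 10^2≡8, 10^4≡18, 10^8≡2, 10^16≡4, 10^32≡16, 10^64≡3, 10^128≡9, 10^256≡12, 10^512≡6, 10^1024≡13.
1635 = 1 + 2 + 32 + 64 + 512 + 1024, so 10^1635 ≡ 10·8·16·3·6·13 ≡ 14 (mod 23).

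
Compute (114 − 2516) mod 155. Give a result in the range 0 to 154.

Dividing 2516 by 155 gives quotient 16 and remainder 36.
(114 − 36) mod 155 = 78.

78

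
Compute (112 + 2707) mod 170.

2707 = 15·170 + 157, so 2707 mod 170 = 157.
(112 + 157) mod 170 = 99.

99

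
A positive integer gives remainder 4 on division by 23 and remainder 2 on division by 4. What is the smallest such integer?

50

x ≡ 2 (mod 4) gives x ∈ {2, 6, 10, 14, 18, 22, 26, 30, …}.
The first of these with x mod 23 = 4 is 50.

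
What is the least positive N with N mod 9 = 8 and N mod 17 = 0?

x ≡ 8 (mod 9) gives x ∈ {8, 17}.
The first of these with x mod 17 = 0 is 17.

17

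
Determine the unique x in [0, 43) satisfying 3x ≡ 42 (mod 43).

14

The inverse of 3 mod 43 is 29 (since 3·29 = 87 ≡ 1).
Multiplying both sides by 29: x ≡ 29·42 = 1218 ≡ 14 (mod 43).
Check: 3·14 = 42 = 0·43 + 42.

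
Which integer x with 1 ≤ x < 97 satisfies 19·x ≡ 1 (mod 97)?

97 = 5·19 + 2
19 = 9·2 + 1
2 = 2·1 + 0
Back-substituting gives 19·46 ≡ 1 (mod 97).

46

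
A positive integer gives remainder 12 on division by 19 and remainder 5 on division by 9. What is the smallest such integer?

50

x ≡ 5 (mod 9) gives x ∈ {5, 14, 23, 32, 41, 50}.
The first of these with x mod 19 = 12 is 50.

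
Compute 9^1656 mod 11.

By repeated squaring mod 11: 9^1≡9, 9^2≡4, 9^4≡5, 9^8≡3, 9^16≡9, 9^32≡4, 9^64≡5, 9^128≡3, 9^256≡9, 9^512≡4, 9^1024≡5.
Since 1656 = 8 + 16 + 32 + 64 + 512 + 1024 in binary, 9^1656 ≡ 3·9·4·5·4·5 ≡ 9 (mod 11).

9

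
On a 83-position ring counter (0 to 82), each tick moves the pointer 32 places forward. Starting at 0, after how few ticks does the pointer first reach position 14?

16

The inverse of 32 mod 83 is 13 (since 32·13 = 416 ≡ 1).
Multiplying both sides by 13: x ≡ 13·14 = 182 ≡ 16 (mod 83).
Check: 32·16 = 512 = 6·83 + 14.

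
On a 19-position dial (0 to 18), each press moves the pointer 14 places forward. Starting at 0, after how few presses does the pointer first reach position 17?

The inverse of 14 mod 19 is 15 (since 14·15 = 210 ≡ 1).
Multiplying both sides by 15: x ≡ 15·17 = 255 ≡ 8 (mod 19).
Check: 14·8 = 112 = 5·19 + 17.

8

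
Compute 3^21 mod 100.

3

By repeated squaring mod 100: 3^1≡3, 3^2≡9, 3^4≡81, 3^8≡61, 3^16≡21.
Since 21 = 1 + 4 + 16 in binary, 3^21 ≡ 3·81·21 ≡ 3 (mod 100).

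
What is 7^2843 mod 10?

The units digit of 7^n cycles with period 4: 7, 9, 3, 1, …
2843 leaves remainder 3 on division by 4, so 7^2843 ends in 3.

3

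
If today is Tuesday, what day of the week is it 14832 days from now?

Monday

14832 = 2118·7 + 6, so 14832 mod 7 = 6.
Tuesday + 6 days → Monday.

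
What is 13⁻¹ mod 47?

13·29 = 377 = 8·47 + 1, so 13⁻¹ ≡ 29 (mod 47).

29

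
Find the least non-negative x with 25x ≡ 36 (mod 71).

27

The inverse of 25 mod 71 is 54 (since 25·54 = 1350 ≡ 1).
So x ≡ 54·36 = 1944 ≡ 27 (mod 71).
Check: 25·27 = 675 = 9·71 + 36.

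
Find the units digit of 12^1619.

8

The units digit of 12^n cycles with period 4: 2, 4, 8, 6, …
1619 leaves remainder 3 on division by 4, so 12^1619 ends in 8.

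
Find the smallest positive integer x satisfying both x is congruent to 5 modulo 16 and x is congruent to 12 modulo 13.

x ≡ 12 (mod 13) gives x ∈ {12, 25, 38, 51, 64, 77, 90, 103, …}.
The first of these with x mod 16 = 5 is 181.

181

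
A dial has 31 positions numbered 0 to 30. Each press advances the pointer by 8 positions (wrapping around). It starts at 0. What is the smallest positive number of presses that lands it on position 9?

8⁻¹ ≡ 4 (mod 31) because 8·4 = 32 = 1·31 + 1.
So x ≡ 4·9 = 36 ≡ 5 (mod 31).
Check: 8·5 = 40 = 1·31 + 9.

5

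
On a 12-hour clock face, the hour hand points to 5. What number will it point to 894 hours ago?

11

894 − 74·12 = 6, so 894 ≡ 6 (mod 12).
5 − 6 → 11 on a 12-hour dial.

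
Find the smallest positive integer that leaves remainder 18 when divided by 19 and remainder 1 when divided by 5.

x ≡ 1 (mod 5) gives x ∈ {1, 6, 11, 16, 21, 26, 31, 36, …}.
The first of these with x mod 19 = 18 is 56.

56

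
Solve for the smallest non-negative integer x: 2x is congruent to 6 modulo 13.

2⁻¹ ≡ 7 (mod 13) because 2·7 = 14 = 1·13 + 1.
Multiplying both sides by 7: x ≡ 7·6 = 42 ≡ 3 (mod 13).
Check: 2·3 = 6 = 0·13 + 6.

3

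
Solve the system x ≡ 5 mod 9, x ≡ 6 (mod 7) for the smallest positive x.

x ≡ 6 (mod 7) gives x ∈ {6, 13, 20, 27, 34, 41}.
The first of these with x mod 9 = 5 is 41.

41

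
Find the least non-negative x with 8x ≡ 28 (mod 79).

43

8⁻¹ ≡ 10 (mod 79) because 8·10 = 80 = 1·79 + 1.
So x ≡ 10·28 = 280 ≡ 43 (mod 79).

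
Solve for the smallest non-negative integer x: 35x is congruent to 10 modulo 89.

35⁻¹ ≡ 28 (mod 89) because 35·28 = 980 = 11·89 + 1.
Multiplying both sides by 28: x ≡ 28·10 = 280 ≡ 13 (mod 89).

13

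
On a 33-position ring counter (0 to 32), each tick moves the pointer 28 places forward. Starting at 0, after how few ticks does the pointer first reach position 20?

28⁻¹ ≡ 13 (mod 33) because 28·13 = 364 = 11·33 + 1.
So x ≡ 13·20 = 260 ≡ 29 (mod 33).
Check: 28·29 = 812 = 24·33 + 20.

29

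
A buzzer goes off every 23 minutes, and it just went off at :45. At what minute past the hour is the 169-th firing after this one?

169·23 = 3887.
3887 mod 60 = 47 (since 64·60 = 3840).
(45 + 47) mod 60 = 32.

32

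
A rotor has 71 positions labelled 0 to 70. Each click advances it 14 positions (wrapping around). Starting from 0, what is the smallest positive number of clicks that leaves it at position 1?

66

71 = 5·14 + 1
14 = 14·1 + 0
Back-substituting gives 14·66 ≡ 1 (mod 71).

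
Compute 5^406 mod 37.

Successive squares of 5 mod 37: 5^1≡5, 5^2≡25, 5^4≡33, 5^8≡16, 5^16≡34, 5^32≡9, 5^64≡7, 5^128≡12, 5^256≡33.
406 = 2 + 4 + 16 + 128 + 256, so 5^406 ≡ 25·33·34·12·33 ≡ 30 (mod 37).

30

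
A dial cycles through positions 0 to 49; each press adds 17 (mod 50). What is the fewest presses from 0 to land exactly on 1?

17·3 = 51 = 1·50 + 1, so 17⁻¹ ≡ 3 (mod 50).

3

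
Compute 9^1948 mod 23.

9

Successive squares of 9 mod 23: 9^1≡9, 9^2≡12, 9^4≡6, 9^8≡13, 9^16≡8, 9^32≡18, 9^64≡2, 9^128≡4, 9^256≡16, 9^512≡3, 9^1024≡9.
1948 = 4 + 8 + 16 + 128 + 256 + 512 + 1024, so 9^1948 ≡ 6·13·8·4·16·3·9 ≡ 9 (mod 23).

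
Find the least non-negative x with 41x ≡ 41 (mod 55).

41⁻¹ ≡ 51 (mod 55) because 41·51 = 2091 = 38·55 + 1.
So x ≡ 51·41 = 2091 ≡ 1 (mod 55).
Check: 41·1 = 41 = 0·55 + 41.

1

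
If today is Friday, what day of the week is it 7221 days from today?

Dividing 7221 by 7 gives quotient 1031 and remainder 4.
Friday + 4 days → Tuesday.

Tuesday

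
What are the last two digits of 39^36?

Square-and-reduce mod 100: 39^1≡39, 39^2≡21, 39^4≡41, 39^8≡81, 39^16≡61, 39^32≡21.
Since 36 = 4 + 32 in binary, 39^36 ≡ 41·21 ≡ 61 (mod 100).

61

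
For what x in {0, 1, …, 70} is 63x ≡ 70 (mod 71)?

The inverse of 63 mod 71 is 62 (since 63·62 = 3906 ≡ 1).
Multiplying both sides by 62: x ≡ 62·70 = 4340 ≡ 9 (mod 71).
Check: 63·9 = 567 = 7·71 + 70.

9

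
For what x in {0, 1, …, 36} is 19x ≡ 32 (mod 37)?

The inverse of 19 mod 37 is 2 (since 19·2 = 38 ≡ 1).
Multiplying both sides by 2: x ≡ 2·32 = 64 ≡ 27 (mod 37).

27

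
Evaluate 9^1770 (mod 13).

1

Successive squares of 9 mod 13: 9^1≡9, 9^2≡3, 9^4≡9, 9^8≡3, 9^16≡9, 9^32≡3, 9^64≡9, 9^128≡3, 9^256≡9, 9^512≡3, 9^1024≡9.
1770 = 2 + 8 + 32 + 64 + 128 + 512 + 1024, so 9^1770 ≡ 3·3·3·9·3·3·9 ≡ 1 (mod 13).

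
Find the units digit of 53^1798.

9

Powers of 3 mod 10 repeat with period 4: 3, 9, 7, 1.
1798 mod 4 = 2, so the last digit matches 3^2 = 9.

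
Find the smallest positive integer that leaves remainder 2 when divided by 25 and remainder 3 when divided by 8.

27

Since 8·22 ≡ 1 (mod 25), take x = 3 + 8·((2−3)·22 mod 25) = 3 + 8·3 = 27.
Check: 27 mod 25 = 2, 27 mod 8 = 3.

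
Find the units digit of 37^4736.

Powers of 7 mod 10 repeat with period 4: 7, 9, 3, 1.
4736 leaves remainder 0 on division by 4, so 37^4736 ends in 1.

1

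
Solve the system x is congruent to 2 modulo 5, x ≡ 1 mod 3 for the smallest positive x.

7

x ≡ 1 (mod 3) gives x ∈ {1, 4, 7}.
The first of these with x mod 5 = 2 is 7.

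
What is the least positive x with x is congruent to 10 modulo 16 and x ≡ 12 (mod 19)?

202

Since 19·11 ≡ 1 (mod 16), take x = 12 + 19·((10−12)·11 mod 16) = 12 + 19·10 = 202.
Check: 202 mod 16 = 10, 202 mod 19 = 12.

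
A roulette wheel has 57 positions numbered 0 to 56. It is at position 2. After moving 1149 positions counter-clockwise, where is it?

1149 = 20·57 + 9, so 1149 mod 57 = 9.
(2 − 9) mod 57 = 50.

50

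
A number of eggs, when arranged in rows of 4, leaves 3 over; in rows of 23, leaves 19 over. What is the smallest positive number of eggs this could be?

Since 23·3 ≡ 1 (mod 4), take x = 19 + 23·((3−19)·3 mod 4) = 19 + 23·0 = 19.
Check: 19 mod 4 = 3, 19 mod 23 = 19.

19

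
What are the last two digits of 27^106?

89

Square-and-reduce mod 100: 27^1≡27, 27^2≡29, 27^4≡41, 27^8≡81, 27^16≡61, 27^32≡21, 27^64≡41.
Since 106 = 2 + 8 + 32 + 64 in binary, 27^106 ≡ 29·81·21·41 ≡ 89 (mod 100).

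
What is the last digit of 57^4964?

The units digit of 57^n cycles with period 4: 7, 9, 3, 1, …
4964 mod 4 = 0, so the last digit matches 7^4 = 1.

1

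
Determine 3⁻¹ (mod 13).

9

3·9 = 27 = 2·13 + 1, so 3⁻¹ ≡ 9 (mod 13).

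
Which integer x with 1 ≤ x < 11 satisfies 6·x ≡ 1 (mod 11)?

2

11 = 1·6 + 5
6 = 1·5 + 1
5 = 5·1 + 0
Back-substituting gives 6·2 ≡ 1 (mod 11).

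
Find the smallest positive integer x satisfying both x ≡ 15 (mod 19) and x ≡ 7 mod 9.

Since 9·17 ≡ 1 (mod 19), take x = 7 + 9·((15−7)·17 mod 19) = 7 + 9·3 = 34.
Check: 34 mod 19 = 15, 34 mod 9 = 7.

34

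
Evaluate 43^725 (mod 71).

45

Square-and-reduce mod 71: 43^1≡43, 43^2≡3, 43^4≡9, 43^8≡10, 43^16≡29, 43^32≡60, 43^64≡50, 43^128≡15, 43^256≡12, 43^512≡2.
725 = 1 + 4 + 16 + 64 + 128 + 512, so 43^725 ≡ 43·9·29·50·15·2 ≡ 45 (mod 71).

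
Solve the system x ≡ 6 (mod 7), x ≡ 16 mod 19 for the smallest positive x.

x ≡ 6 (mod 7) gives x ∈ {6, 13, 20, 27, 34, 41, 48, 55, …}.
The first of these with x mod 19 = 16 is 111.

111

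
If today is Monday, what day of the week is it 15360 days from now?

15360 = 2194·7 + 2, so 15360 mod 7 = 2.
Monday + 2 days → Wednesday.

Wednesday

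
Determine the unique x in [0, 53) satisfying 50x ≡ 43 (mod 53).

21

The inverse of 50 mod 53 is 35 (since 50·35 = 1750 ≡ 1).
So x ≡ 35·43 = 1505 ≡ 21 (mod 53).
Check: 50·21 = 1050 = 19·53 + 43.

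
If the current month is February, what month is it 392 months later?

October

Dividing 392 by 12 gives quotient 32 and remainder 8.
February + 8 months → October.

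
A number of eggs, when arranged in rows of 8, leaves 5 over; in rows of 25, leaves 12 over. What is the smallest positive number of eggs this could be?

37

Since 25·1 ≡ 1 (mod 8), take x = 12 + 25·((5−12)·1 mod 8) = 12 + 25·1 = 37.
Check: 37 mod 8 = 5, 37 mod 25 = 12.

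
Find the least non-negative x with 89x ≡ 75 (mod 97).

27

89⁻¹ ≡ 12 (mod 97) because 89·12 = 1068 = 11·97 + 1.
Multiplying both sides by 12: x ≡ 12·75 = 900 ≡ 27 (mod 97).
Check: 89·27 = 2403 = 24·97 + 75.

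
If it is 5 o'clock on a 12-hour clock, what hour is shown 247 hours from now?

12

247 = 20·12 + 7, so 247 mod 12 = 7.
5 + 7 → 12 on a 12-hour dial.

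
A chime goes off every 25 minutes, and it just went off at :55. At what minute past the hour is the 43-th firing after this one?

50

43·25 = 1075.
1075 mod 60 = 55 (since 17·60 = 1020).
(55 + 55) mod 60 = 50.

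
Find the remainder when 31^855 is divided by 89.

Successive squares of 31 mod 89: 31^1≡31, 31^2≡71, 31^4≡57, 31^8≡45, 31^16≡67, 31^32≡39, 31^64≡8, 31^128≡64, 31^256≡2, 31^512≡4.
Since 855 = 1 + 2 + 4 + 16 + 64 + 256 + 512 in binary, 31^855 ≡ 31·71·57·67·8·2·4 ≡ 6 (mod 89).

6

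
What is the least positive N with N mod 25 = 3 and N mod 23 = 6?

328

x ≡ 6 (mod 23) gives x ∈ {6, 29, 52, 75, 98, 121, 144, 167, …}.
The first of these with x mod 25 = 3 is 328.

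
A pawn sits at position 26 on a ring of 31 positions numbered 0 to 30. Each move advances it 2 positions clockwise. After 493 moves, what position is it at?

20

493·2 = 986.
986 = 31·31 + 25, so 986 mod 31 = 25.
(26 + 25) mod 31 = 20.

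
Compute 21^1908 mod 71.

60

Square-and-reduce mod 71: 21^1≡21, 21^2≡15, 21^4≡12, 21^8≡2, 21^16≡4, 21^32≡16, 21^64≡43, 21^128≡3, 21^256≡9, 21^512≡10, 21^1024≡29.
1908 = 4 + 16 + 32 + 64 + 256 + 512 + 1024, so 21^1908 ≡ 12·4·16·43·9·10·29 ≡ 60 (mod 71).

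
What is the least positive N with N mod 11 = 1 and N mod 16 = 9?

x ≡ 1 (mod 11) gives x ∈ {1, 12, 23, 34, 45, 56, 67, 78, …}.
The first of these with x mod 16 = 9 is 89.

89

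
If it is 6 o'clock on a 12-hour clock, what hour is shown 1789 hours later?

1789 mod 12 = 1 (since 149·12 = 1788).
6 + 1 → 7 on a 12-hour dial.

7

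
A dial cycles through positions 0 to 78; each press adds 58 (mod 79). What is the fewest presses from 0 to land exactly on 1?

58·15 = 870 = 11·79 + 1, so 58⁻¹ ≡ 15 (mod 79).

15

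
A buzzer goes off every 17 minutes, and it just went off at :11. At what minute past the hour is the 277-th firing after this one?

40

277·17 = 4709.
4709 − 78·60 = 29, so 4709 ≡ 29 (mod 60).
(11 + 29) mod 60 = 40.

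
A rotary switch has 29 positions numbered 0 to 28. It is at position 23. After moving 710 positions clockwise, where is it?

710 = 24·29 + 14, so 710 mod 29 = 14.
(23 + 14) mod 29 = 8.

8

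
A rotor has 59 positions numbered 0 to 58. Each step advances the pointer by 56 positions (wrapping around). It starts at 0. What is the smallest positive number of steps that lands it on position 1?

39

56⁻¹ ≡ 39 (mod 59) because 56·39 = 2184 = 37·59 + 1.
Multiplying both sides by 39: x ≡ 39·1 = 39 ≡ 39 (mod 59).
Check: 56·39 = 2184 = 37·59 + 1.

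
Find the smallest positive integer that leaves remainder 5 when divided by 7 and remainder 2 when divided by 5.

Since 5·3 ≡ 1 (mod 7), take x = 2 + 5·((5−2)·3 mod 7) = 2 + 5·2 = 12.
Check: 12 mod 7 = 5, 12 mod 5 = 2.

12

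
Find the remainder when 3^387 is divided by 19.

18

Successive squares of 3 mod 19: 3^1≡3, 3^2≡9, 3^4≡5, 3^8≡6, 3^16≡17, 3^32≡4, 3^64≡16, 3^128≡9, 3^256≡5.
Since 387 = 1 + 2 + 128 + 256 in binary, 3^387 ≡ 3·9·9·5 ≡ 18 (mod 19).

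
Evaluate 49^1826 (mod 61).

15

Successive squares of 49 mod 61: 49^1≡49, 49^2≡22, 49^4≡57, 49^8≡16, 49^16≡12, 49^32≡22, 49^64≡57, 49^128≡16, 49^256≡12, 49^512≡22, 49^1024≡57.
1826 = 2 + 32 + 256 + 512 + 1024, so 49^1826 ≡ 22·22·12·22·57 ≡ 15 (mod 61).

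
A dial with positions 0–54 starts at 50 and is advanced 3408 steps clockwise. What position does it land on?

3408 mod 55 = 53 (since 61·55 = 3355).
(50 + 53) mod 55 = 48.

48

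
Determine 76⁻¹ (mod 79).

79 = 1·76 + 3
76 = 25·3 + 1
3 = 3·1 + 0
Back-substituting gives 76·26 ≡ 1 (mod 79).

26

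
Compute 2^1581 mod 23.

3

Successive squares of 2 mod 23: 2^1≡2, 2^2≡4, 2^4≡16, 2^8≡3, 2^16≡9, 2^32≡12, 2^64≡6, 2^128≡13, 2^256≡8, 2^512≡18, 2^1024≡2.
Since 1581 = 1 + 4 + 8 + 32 + 512 + 1024 in binary, 2^1581 ≡ 2·16·3·12·18·2 ≡ 3 (mod 23).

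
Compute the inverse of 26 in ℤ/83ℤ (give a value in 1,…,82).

16

26·16 = 416 = 5·83 + 1, so 26⁻¹ ≡ 16 (mod 83).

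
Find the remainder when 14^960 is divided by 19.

Square-and-reduce mod 19: 14^1≡14, 14^2≡6, 14^4≡17, 14^8≡4, 14^16≡16, 14^32≡9, 14^64≡5, 14^128≡6, 14^256≡17, 14^512≡4.
960 = 64 + 128 + 256 + 512, so 14^960 ≡ 5·6·17·4 ≡ 7 (mod 19).

7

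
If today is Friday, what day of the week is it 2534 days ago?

Friday

Dividing 2534 by 7 gives quotient 362 and remainder 0.
Friday − 0 days → Friday.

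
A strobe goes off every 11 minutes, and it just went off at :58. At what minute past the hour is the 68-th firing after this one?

68·11 = 748.
Dividing 748 by 60 gives quotient 12 and remainder 28.
(58 + 28) mod 60 = 26.

26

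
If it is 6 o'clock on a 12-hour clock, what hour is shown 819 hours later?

9

819 − 68·12 = 3, so 819 ≡ 3 (mod 12).
6 + 3 → 9 on a 12-hour dial.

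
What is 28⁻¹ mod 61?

24

28·24 = 672 = 11·61 + 1, so 28⁻¹ ≡ 24 (mod 61).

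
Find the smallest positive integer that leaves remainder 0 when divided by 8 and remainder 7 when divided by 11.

40

x ≡ 0 (mod 8) gives x ∈ {0, 8, 16, 24, 32, 40}.
The first of these with x mod 11 = 7 is 40.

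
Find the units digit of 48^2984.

The units digit of 48^n cycles with period 4: 8, 4, 2, 6, …
2984 mod 4 = 0, so the last digit matches 8^4 = 6.

6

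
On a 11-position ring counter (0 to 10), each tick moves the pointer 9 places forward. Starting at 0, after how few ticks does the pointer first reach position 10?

6

9⁻¹ ≡ 5 (mod 11) because 9·5 = 45 = 4·11 + 1.
So x ≡ 5·10 = 50 ≡ 6 (mod 11).
Check: 9·6 = 54 = 4·11 + 10.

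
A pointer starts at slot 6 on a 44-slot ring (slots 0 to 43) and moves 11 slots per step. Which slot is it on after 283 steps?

283·11 = 3113.
3113 mod 44 = 33 (since 70·44 = 3080).
(6 + 33) mod 44 = 39.

39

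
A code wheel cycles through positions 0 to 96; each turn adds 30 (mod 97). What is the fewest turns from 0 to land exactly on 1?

55

97 = 3·30 + 7
30 = 4·7 + 2
7 = 3·2 + 1
2 = 2·1 + 0
Back-substituting gives 30·55 ≡ 1 (mod 97).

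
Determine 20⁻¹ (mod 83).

20·54 = 1080 = 13·83 + 1, so 20⁻¹ ≡ 54 (mod 83).

54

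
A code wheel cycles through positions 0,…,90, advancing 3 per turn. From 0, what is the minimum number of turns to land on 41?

44

The inverse of 3 mod 91 is 61 (since 3·61 = 183 ≡ 1).
So x ≡ 61·41 = 2501 ≡ 44 (mod 91).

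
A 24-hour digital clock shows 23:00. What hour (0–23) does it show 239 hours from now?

239 − 9·24 = 23, so 239 ≡ 23 (mod 24).
(23 + 23) mod 24 = 22.

22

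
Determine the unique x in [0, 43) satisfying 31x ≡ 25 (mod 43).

31⁻¹ ≡ 25 (mod 43) because 31·25 = 775 = 18·43 + 1.
Multiplying both sides by 25: x ≡ 25·25 = 625 ≡ 23 (mod 43).

23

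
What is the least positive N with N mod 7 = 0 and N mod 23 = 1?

70

Since 23·4 ≡ 1 (mod 7), take x = 1 + 23·((0−1)·4 mod 7) = 1 + 23·3 = 70.
Check: 70 mod 7 = 0, 70 mod 23 = 1.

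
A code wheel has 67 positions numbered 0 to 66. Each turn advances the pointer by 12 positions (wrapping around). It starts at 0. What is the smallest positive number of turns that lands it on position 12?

The inverse of 12 mod 67 is 28 (since 12·28 = 336 ≡ 1).
So x ≡ 28·12 = 336 ≡ 1 (mod 67).

1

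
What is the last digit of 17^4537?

Powers of 7 mod 10 repeat with period 4: 7, 9, 3, 1.
4537 leaves remainder 1 on division by 4, so 17^4537 ends in 7.

7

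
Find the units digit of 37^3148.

1

The units digit of 37^n cycles with period 4: 7, 9, 3, 1, …
3148 mod 4 = 0, so the last digit matches 7^4 = 1.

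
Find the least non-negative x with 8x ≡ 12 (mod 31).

The inverse of 8 mod 31 is 4 (since 8·4 = 32 ≡ 1).
Multiplying both sides by 4: x ≡ 4·12 = 48 ≡ 17 (mod 31).

17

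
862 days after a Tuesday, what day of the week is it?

862 mod 7 = 1 (since 123·7 = 861).
Tuesday + 1 day → Wednesday.

Wednesday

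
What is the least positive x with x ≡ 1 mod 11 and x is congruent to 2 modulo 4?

34

x ≡ 2 (mod 4) gives x ∈ {2, 6, 10, 14, 18, 22, 26, 30, …}.
The first of these with x mod 11 = 1 is 34.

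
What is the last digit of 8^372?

6

The units digit of 8^n cycles with period 4: 8, 4, 2, 6, …
372 leaves remainder 0 on division by 4, so 8^372 ends in 6.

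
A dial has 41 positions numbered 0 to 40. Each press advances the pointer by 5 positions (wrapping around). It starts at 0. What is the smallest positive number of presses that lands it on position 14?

11

5⁻¹ ≡ 33 (mod 41) because 5·33 = 165 = 4·41 + 1.
Multiplying both sides by 33: x ≡ 33·14 = 462 ≡ 11 (mod 41).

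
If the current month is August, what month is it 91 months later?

March

91 mod 12 = 7 (since 7·12 = 84).
August + 7 months → March.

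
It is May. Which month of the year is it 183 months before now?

183 = 15·12 + 3, so 183 mod 12 = 3.
May − 3 months → February.

February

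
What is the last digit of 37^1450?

9

Powers of 7 mod 10 repeat with period 4: 7, 9, 3, 1.
1450 mod 4 = 2, so the last digit matches 7^2 = 9.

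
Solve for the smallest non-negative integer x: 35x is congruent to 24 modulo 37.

25

35⁻¹ ≡ 18 (mod 37) because 35·18 = 630 = 17·37 + 1.
So x ≡ 18·24 = 432 ≡ 25 (mod 37).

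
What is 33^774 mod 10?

The units digit of 33^n cycles with period 4: 3, 9, 7, 1, …
774 leaves remainder 2 on division by 4, so 33^774 ends in 9.

9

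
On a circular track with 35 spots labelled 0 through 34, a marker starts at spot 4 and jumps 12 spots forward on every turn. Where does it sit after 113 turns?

113·12 = 1356.
1356 − 38·35 = 26, so 1356 ≡ 26 (mod 35).
(4 + 26) mod 35 = 30.

30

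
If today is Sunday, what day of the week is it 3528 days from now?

3528 − 504·7 = 0, so 3528 ≡ 0 (mod 7).
Sunday + 0 days → Sunday.

Sunday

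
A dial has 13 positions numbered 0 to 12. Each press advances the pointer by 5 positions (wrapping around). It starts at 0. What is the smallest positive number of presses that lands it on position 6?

9

5⁻¹ ≡ 8 (mod 13) because 5·8 = 40 = 3·13 + 1.
So x ≡ 8·6 = 48 ≡ 9 (mod 13).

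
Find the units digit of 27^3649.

7

Last digits of 7^n: 7, 9, 3, 1 (period 4).
3649 leaves remainder 1 on division by 4, so 27^3649 ends in 7.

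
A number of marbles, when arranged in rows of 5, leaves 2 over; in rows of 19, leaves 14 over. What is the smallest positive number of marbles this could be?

52

Since 19·4 ≡ 1 (mod 5), take x = 14 + 19·((2−14)·4 mod 5) = 14 + 19·2 = 52.
Check: 52 mod 5 = 2, 52 mod 19 = 14.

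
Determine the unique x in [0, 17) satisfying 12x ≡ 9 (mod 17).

12⁻¹ ≡ 10 (mod 17) because 12·10 = 120 = 7·17 + 1.
So x ≡ 10·9 = 90 ≡ 5 (mod 17).
Check: 12·5 = 60 = 3·17 + 9.

5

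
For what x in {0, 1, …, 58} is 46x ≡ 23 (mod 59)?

30

The inverse of 46 mod 59 is 9 (since 46·9 = 414 ≡ 1).
So x ≡ 9·23 = 207 ≡ 30 (mod 59).
Check: 46·30 = 1380 = 23·59 + 23.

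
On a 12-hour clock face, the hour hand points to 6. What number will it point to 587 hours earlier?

587 = 48·12 + 11, so 587 mod 12 = 11.
6 − 11 → 7 on a 12-hour dial.

7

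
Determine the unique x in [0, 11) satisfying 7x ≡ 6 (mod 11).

7⁻¹ ≡ 8 (mod 11) because 7·8 = 56 = 5·11 + 1.
So x ≡ 8·6 = 48 ≡ 4 (mod 11).

4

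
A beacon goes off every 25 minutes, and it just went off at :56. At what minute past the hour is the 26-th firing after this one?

46

26·25 = 650.
650 = 10·60 + 50, so 650 mod 60 = 50.
(56 + 50) mod 60 = 46.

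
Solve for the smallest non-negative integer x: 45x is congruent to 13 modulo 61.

The inverse of 45 mod 61 is 19 (since 45·19 = 855 ≡ 1).
Multiplying both sides by 19: x ≡ 19·13 = 247 ≡ 3 (mod 61).

3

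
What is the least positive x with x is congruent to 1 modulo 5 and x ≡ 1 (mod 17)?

x ≡ 1 (mod 5) gives x ∈ {1}.
The first of these with x mod 17 = 1 is 1.

1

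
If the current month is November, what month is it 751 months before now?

April

751 = 62·12 + 7, so 751 mod 12 = 7.
November − 7 months → April.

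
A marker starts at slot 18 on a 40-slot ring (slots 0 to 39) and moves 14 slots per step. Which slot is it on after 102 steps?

102·14 = 1428.
1428 − 35·40 = 28, so 1428 ≡ 28 (mod 40).
(18 + 28) mod 40 = 6.

6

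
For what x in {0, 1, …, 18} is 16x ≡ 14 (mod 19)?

The inverse of 16 mod 19 is 6 (since 16·6 = 96 ≡ 1).
Multiplying both sides by 6: x ≡ 6·14 = 84 ≡ 8 (mod 19).

8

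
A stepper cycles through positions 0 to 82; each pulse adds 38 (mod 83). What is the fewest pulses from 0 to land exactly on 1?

59

38·59 = 2242 = 27·83 + 1, so 38⁻¹ ≡ 59 (mod 83).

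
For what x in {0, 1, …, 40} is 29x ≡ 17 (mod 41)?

2

29⁻¹ ≡ 17 (mod 41) because 29·17 = 493 = 12·41 + 1.
Multiplying both sides by 17: x ≡ 17·17 = 289 ≡ 2 (mod 41).
Check: 29·2 = 58 = 1·41 + 17.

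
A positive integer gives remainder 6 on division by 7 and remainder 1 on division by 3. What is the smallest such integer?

x ≡ 1 (mod 3) gives x ∈ {1, 4, 7, 10, 13}.
The first of these with x mod 7 = 6 is 13.

13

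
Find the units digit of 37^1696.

1

The units digit of 37^n cycles with period 4: 7, 9, 3, 1, …
1696 leaves remainder 0 on division by 4, so 37^1696 ends in 1.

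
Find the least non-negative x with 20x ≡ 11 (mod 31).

30

The inverse of 20 mod 31 is 14 (since 20·14 = 280 ≡ 1).
So x ≡ 14·11 = 154 ≡ 30 (mod 31).
Check: 20·30 = 600 = 19·31 + 11.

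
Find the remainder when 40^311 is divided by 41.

Square-and-reduce mod 41: 40^1≡40, 40^2≡1, 40^4≡1, 40^8≡1, 40^16≡1, 40^32≡1, 40^64≡1, 40^128≡1, 40^256≡1.
311 = 1 + 2 + 4 + 16 + 32 + 256, so 40^311 ≡ 40·1·1·1·1·1 ≡ 40 (mod 41).

40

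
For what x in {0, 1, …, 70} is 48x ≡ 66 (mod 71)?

28

The inverse of 48 mod 71 is 37 (since 48·37 = 1776 ≡ 1).
Multiplying both sides by 37: x ≡ 37·66 = 2442 ≡ 28 (mod 71).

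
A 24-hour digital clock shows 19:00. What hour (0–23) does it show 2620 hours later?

2620 − 109·24 = 4, so 2620 ≡ 4 (mod 24).
(19 + 4) mod 24 = 23.

23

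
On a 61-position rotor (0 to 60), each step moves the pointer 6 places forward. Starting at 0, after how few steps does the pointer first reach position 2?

41

6⁻¹ ≡ 51 (mod 61) because 6·51 = 306 = 5·61 + 1.
Multiplying both sides by 51: x ≡ 51·2 = 102 ≡ 41 (mod 61).
Check: 6·41 = 246 = 4·61 + 2.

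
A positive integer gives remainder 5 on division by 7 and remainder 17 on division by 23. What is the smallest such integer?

40

x ≡ 5 (mod 7) gives x ∈ {5, 12, 19, 26, 33, 40}.
The first of these with x mod 23 = 17 is 40.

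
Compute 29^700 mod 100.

Square-and-reduce mod 100: 29^1≡29, 29^2≡41, 29^4≡81, 29^8≡61, 29^16≡21, 29^32≡41, 29^64≡81, 29^128≡61, 29^256≡21, 29^512≡41.
700 = 4 + 8 + 16 + 32 + 128 + 512, so 29^700 ≡ 81·61·21·41·61·41 ≡ 1 (mod 100).

1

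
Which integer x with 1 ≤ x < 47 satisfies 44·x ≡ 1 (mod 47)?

31

44·31 = 1364 = 29·47 + 1, so 44⁻¹ ≡ 31 (mod 47).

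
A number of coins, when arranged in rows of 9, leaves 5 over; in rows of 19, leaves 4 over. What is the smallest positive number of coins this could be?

x ≡ 5 (mod 9) gives x ∈ {5, 14, 23}.
The first of these with x mod 19 = 4 is 23.

23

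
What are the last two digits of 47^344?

81

Square-and-reduce mod 100: 47^1≡47, 47^2≡9, 47^4≡81, 47^8≡61, 47^16≡21, 47^32≡41, 47^64≡81, 47^128≡61, 47^256≡21.
344 = 8 + 16 + 64 + 256, so 47^344 ≡ 61·21·81·21 ≡ 81 (mod 100).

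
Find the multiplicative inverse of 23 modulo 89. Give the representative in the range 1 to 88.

23·31 = 713 = 8·89 + 1, so 23⁻¹ ≡ 31 (mod 89).

31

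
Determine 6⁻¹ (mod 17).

17 = 2·6 + 5
6 = 1·5 + 1
5 = 5·1 + 0
Back-substituting gives 6·3 ≡ 1 (mod 17).

3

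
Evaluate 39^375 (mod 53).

Square-and-reduce mod 53: 39^1≡39, 39^2≡37, 39^4≡44, 39^8≡28, 39^16≡42, 39^32≡15, 39^64≡13, 39^128≡10, 39^256≡47.
Since 375 = 1 + 2 + 4 + 16 + 32 + 64 + 256 in binary, 39^375 ≡ 39·37·44·42·15·13·47 ≡ 18 (mod 53).

18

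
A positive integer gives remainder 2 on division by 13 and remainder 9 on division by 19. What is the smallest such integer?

28

x ≡ 2 (mod 13) gives x ∈ {2, 15, 28}.
The first of these with x mod 19 = 9 is 28.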